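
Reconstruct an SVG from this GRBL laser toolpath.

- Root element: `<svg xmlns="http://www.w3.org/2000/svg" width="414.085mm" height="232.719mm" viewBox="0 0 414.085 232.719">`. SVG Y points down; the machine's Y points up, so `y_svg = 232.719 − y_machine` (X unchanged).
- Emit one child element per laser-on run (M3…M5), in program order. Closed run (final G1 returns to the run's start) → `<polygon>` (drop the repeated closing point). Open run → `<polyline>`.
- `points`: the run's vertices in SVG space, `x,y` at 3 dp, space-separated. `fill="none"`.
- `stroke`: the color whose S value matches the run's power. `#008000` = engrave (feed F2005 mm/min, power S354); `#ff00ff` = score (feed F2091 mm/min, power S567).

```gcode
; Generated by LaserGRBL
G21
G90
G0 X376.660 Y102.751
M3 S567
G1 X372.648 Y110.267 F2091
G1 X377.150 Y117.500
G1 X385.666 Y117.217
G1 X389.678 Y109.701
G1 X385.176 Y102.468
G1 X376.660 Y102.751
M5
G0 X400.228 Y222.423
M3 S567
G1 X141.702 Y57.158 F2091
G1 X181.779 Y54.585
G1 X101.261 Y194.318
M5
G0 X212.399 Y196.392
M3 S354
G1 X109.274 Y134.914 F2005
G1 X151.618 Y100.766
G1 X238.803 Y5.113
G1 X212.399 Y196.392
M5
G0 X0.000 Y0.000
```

Machine Y-up, SVG Y-down with viewBox height 232.719, so y_svg = 232.719 − y_machine; X carries over.

Run 1: the run's S567 means `#ff00ff` (score). The run returns to its start, so emit a `<polygon>` with points (Y-flipped): 376.660,129.968 372.648,122.452 377.150,115.219 385.666,115.502 389.678,123.018 385.176,130.251.

Run 2: the run's S567 means `#ff00ff` (score). The run is open, so emit a `<polyline>` with points (Y-flipped): 400.228,10.296 141.702,175.561 181.779,178.134 101.261,38.401.

Run 3: the run's S354 means `#008000` (engrave). The run returns to its start, so emit a `<polygon>` with points (Y-flipped): 212.399,36.327 109.274,97.805 151.618,131.953 238.803,227.606.

<svg xmlns="http://www.w3.org/2000/svg" width="414.085mm" height="232.719mm" viewBox="0 0 414.085 232.719">
  <polygon points="376.660,129.968 372.648,122.452 377.150,115.219 385.666,115.502 389.678,123.018 385.176,130.251" fill="none" stroke="#ff00ff"/>
  <polyline points="400.228,10.296 141.702,175.561 181.779,178.134 101.261,38.401" fill="none" stroke="#ff00ff"/>
  <polygon points="212.399,36.327 109.274,97.805 151.618,131.953 238.803,227.606" fill="none" stroke="#008000"/>
</svg>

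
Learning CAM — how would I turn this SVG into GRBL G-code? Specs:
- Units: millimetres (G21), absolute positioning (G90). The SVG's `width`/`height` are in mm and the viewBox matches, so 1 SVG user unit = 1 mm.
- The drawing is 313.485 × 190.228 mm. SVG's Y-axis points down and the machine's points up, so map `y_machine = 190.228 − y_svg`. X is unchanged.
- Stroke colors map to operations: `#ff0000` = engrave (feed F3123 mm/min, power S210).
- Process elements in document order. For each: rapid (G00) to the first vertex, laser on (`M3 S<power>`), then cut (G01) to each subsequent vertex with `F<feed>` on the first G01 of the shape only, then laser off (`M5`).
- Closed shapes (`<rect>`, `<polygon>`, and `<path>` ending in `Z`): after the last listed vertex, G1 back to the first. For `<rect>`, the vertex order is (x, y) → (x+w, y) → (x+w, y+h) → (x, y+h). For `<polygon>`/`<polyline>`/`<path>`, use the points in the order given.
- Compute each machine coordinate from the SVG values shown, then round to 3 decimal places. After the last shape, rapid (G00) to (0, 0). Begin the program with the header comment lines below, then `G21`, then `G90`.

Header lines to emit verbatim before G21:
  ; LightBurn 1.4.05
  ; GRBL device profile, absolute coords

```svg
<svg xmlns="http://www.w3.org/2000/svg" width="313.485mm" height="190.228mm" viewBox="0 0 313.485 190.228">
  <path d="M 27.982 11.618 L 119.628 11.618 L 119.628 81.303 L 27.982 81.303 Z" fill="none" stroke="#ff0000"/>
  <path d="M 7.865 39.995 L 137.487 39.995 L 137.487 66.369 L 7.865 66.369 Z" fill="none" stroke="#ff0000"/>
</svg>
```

Since the viewBox matches the mm dimensions, user units are millimetres directly. The only transform is the Y-flip y_m = 190.228 − y_svg.

Shape 1 is a rectangle drawn with `<path>`. Its stroke #ff0000 means engrave at S210, F3123. After flipping Y the toolpath is (27.982,178.610) → (119.628,178.610) → (119.628,108.925) → (27.982,108.925) → (27.982,178.610), returning to the start.

Shape 2 is a rectangle drawn with `<path>`. Its stroke #ff0000 means engrave at S210, F3123. After flipping Y the toolpath is (7.865,150.233) → (137.487,150.233) → (137.487,123.859) → (7.865,123.859) → (7.865,150.233), returning to the start.

; LightBurn 1.4.05
; GRBL device profile, absolute coords
G21
G90
G00 X27.982 Y178.610
M3 S210
G01 X119.628 Y178.610 F3123
G01 X119.628 Y108.925
G01 X27.982 Y108.925
G01 X27.982 Y178.610
M5
G00 X7.865 Y150.233
M3 S210
G01 X137.487 Y150.233 F3123
G01 X137.487 Y123.859
G01 X7.865 Y123.859
G01 X7.865 Y150.233
M5
G00 X0.000 Y0.000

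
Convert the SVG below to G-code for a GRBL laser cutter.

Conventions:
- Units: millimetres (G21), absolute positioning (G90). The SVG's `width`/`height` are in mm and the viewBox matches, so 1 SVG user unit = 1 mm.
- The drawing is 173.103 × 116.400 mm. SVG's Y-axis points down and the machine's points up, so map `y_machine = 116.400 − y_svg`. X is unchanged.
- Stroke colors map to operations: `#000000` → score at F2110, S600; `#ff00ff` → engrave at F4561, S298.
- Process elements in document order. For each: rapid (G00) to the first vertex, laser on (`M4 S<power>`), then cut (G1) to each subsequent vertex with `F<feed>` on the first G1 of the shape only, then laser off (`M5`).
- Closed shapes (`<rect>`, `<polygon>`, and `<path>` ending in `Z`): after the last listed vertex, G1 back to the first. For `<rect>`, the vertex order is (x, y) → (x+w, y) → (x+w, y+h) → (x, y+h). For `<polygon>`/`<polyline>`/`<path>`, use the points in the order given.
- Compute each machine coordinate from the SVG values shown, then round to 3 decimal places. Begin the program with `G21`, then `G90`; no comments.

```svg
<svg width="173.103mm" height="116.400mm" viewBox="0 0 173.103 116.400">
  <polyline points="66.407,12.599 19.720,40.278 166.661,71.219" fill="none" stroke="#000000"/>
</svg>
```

Since the viewBox matches the mm dimensions, user units are millimetres directly. The only transform is the Y-flip y_m = 116.400 − y_svg.

Shape 1 is a open polyline drawn with `<polyline>`. Its stroke #000000 means score at S600, F2110. After flipping Y the toolpath is (66.407,103.801) → (19.720,76.122) → (166.661,45.181).

G21
G90
G00 X66.407 Y103.801
M4 S600
G1 X19.720 Y76.122 F2110
G1 X166.661 Y45.181
M5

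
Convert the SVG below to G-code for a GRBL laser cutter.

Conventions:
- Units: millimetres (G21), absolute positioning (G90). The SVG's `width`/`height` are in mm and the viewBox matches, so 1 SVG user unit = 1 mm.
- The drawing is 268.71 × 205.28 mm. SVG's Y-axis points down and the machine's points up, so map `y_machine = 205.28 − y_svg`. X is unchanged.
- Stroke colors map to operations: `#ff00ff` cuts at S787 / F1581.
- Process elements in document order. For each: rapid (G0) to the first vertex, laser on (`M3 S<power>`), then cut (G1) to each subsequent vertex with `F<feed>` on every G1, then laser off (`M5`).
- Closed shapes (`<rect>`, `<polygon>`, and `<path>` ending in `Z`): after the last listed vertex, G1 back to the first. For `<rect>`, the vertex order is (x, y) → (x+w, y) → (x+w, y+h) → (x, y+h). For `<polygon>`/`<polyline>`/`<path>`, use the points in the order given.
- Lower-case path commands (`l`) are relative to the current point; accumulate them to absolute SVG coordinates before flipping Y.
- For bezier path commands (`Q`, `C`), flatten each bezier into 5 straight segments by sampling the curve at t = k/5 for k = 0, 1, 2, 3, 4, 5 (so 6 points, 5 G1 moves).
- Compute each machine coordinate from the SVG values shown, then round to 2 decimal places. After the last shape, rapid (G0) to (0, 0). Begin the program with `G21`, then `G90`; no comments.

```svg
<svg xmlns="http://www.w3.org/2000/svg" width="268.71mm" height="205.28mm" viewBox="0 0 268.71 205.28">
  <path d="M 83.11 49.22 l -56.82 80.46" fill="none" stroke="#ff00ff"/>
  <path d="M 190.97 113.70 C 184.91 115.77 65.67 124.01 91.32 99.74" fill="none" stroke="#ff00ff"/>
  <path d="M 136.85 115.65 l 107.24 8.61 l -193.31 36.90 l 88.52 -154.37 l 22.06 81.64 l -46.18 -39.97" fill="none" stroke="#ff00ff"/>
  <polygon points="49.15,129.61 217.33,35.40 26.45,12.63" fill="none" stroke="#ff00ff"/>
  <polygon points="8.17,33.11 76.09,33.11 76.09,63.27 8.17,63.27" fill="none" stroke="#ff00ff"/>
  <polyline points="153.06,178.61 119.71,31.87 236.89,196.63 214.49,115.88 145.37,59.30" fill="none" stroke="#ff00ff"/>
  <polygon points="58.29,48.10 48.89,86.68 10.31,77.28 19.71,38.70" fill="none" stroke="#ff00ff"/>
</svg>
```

G21
G90
G0 X83.11 Y156.06
M3 S787
G1 X26.29 Y75.60 F1581
M5
G0 X190.97 Y91.58
M3 S787
G1 X175.82 Y89.91 F1581
G1 X145.89 Y88.61 F1581
G1 X113.57 Y89.55 F1581
G1 X91.25 Y94.57 F1581
G1 X91.32 Y105.54 F1581
M5
G0 X136.85 Y89.63
M3 S787
G1 X244.09 Y81.02 F1581
G1 X50.78 Y44.12 F1581
G1 X139.30 Y198.49 F1581
G1 X161.36 Y116.85 F1581
G1 X115.18 Y156.82 F1581
M5
G0 X49.15 Y75.67
M3 S787
G1 X217.33 Y169.88 F1581
G1 X26.45 Y192.65 F1581
G1 X49.15 Y75.67 F1581
M5
G0 X8.17 Y172.17
M3 S787
G1 X76.09 Y172.17 F1581
G1 X76.09 Y142.01 F1581
G1 X8.17 Y142.01 F1581
G1 X8.17 Y172.17 F1581
M5
G0 X153.06 Y26.67
M3 S787
G1 X119.71 Y173.41 F1581
G1 X236.89 Y8.65 F1581
G1 X214.49 Y89.40 F1581
G1 X145.37 Y145.98 F1581
M5
G0 X58.29 Y157.18
M3 S787
G1 X48.89 Y118.60 F1581
G1 X10.31 Y128.00 F1581
G1 X19.71 Y166.58 F1581
G1 X58.29 Y157.18 F1581
M5
G0 X0.00 Y0.00

viewBox `0 0 268.71 205.28` with mm width/height → 1 unit = 1 mm. Flip: y_m = 205.28 − y_svg.

**Shape 1** — `<path>` line segment, stroke `#ff00ff` → cut (S787, F1581). Machine vertices: (83.11,156.06) → (26.29,75.60). Open path.

**Shape 2** — `<path>` cubic bezier, stroke `#ff00ff` → cut (S787, F1581). Control points (SVG): P0=(190.97,113.70), P1=(184.91,115.77), P2=(65.67,124.01), P3=(91.32,99.74); sampled at t=k/5. Machine vertices: (190.97,91.58) → (175.82,89.91) → (145.89,88.61) → (113.57,89.55) → (91.25,94.57) → (91.32,105.54). Open path.

**Shape 3** — `<path>` open polyline, stroke `#ff00ff` → cut (S787, F1581). Machine vertices: (136.85,89.63) → (244.09,81.02) → (50.78,44.12) → (139.30,198.49) → (161.36,116.85) → (115.18,156.82). Open path.

**Shape 4** — `<polygon>` closed polygon, stroke `#ff00ff` → cut (S787, F1581). Machine vertices: (49.15,75.67) → (217.33,169.88) → (26.45,192.65) → (49.15,75.67). Closed: final G1 returns to the first vertex.

**Shape 5** — `<polygon>` rectangle, stroke `#ff00ff` → cut (S787, F1581). Machine vertices: (8.17,172.17) → (76.09,172.17) → (76.09,142.01) → (8.17,142.01) → (8.17,172.17). Closed: final G1 returns to the first vertex.

**Shape 6** — `<polyline>` open polyline, stroke `#ff00ff` → cut (S787, F1581). Machine vertices: (153.06,26.67) → (119.71,173.41) → (236.89,8.65) → (214.49,89.40) → (145.37,145.98). Open path.

**Shape 7** — `<polygon>` regular polygon, stroke `#ff00ff` → cut (S787, F1581). Machine vertices: (58.29,157.18) → (48.89,118.60) → (10.31,128.00) → (19.71,166.58) → (58.29,157.18). Closed: final G1 returns to the first vertex.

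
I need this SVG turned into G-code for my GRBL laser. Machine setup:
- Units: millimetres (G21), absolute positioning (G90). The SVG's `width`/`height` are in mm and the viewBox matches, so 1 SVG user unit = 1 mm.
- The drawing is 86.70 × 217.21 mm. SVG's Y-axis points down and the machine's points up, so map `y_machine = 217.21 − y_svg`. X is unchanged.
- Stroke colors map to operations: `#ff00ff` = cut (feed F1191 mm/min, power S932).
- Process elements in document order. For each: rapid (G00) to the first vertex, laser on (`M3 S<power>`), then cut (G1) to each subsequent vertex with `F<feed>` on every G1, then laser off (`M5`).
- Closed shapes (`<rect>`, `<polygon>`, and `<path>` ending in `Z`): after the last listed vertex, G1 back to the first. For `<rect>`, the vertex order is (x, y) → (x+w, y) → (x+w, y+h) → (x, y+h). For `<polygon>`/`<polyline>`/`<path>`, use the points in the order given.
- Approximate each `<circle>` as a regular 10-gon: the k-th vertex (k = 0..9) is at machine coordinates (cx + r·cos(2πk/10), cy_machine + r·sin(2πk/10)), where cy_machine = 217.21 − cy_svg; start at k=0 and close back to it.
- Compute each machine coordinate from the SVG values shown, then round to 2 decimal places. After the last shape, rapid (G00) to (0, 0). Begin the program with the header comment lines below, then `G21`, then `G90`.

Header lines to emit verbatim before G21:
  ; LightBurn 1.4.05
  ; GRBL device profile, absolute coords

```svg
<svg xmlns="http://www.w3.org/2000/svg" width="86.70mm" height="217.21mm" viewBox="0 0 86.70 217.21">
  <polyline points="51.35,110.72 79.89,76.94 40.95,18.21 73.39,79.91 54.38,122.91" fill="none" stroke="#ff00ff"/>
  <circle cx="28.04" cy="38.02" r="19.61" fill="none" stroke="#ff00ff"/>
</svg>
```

; LightBurn 1.4.05
; GRBL device profile, absolute coords
G21
G90
G00 X51.35 Y106.49
M3 S932
G1 X79.89 Y140.27 F1191
G1 X40.95 Y199.00 F1191
G1 X73.39 Y137.30 F1191
G1 X54.38 Y94.30 F1191
M5
G00 X47.65 Y179.19
M3 S932
G1 X43.90 Y190.72 F1191
G1 X34.10 Y197.84 F1191
G1 X21.98 Y197.84 F1191
G1 X12.18 Y190.72 F1191
G1 X8.43 Y179.19 F1191
G1 X12.18 Y167.66 F1191
G1 X21.98 Y160.54 F1191
G1 X34.10 Y160.54 F1191
G1 X43.90 Y167.66 F1191
G1 X47.65 Y179.19 F1191
M5
G00 X0.00 Y0.00

1 u = 1 mm; y_m = 217.21 − y.

[1] `<polyline>` open polyline, #ff00ff→cut S932 F1191: (51.35,106.49) → (79.89,140.27) → (40.95,199.00) → (73.39,137.30) → (54.38,94.30)

[2] `<circle>` circle, #ff00ff→cut S932 F1191: (47.65,179.19) → (43.90,190.72) → (34.10,197.84) → (21.98,197.84) → (12.18,190.72) → (8.43,179.19) → (12.18,167.66) → (21.98,160.54) → (34.10,160.54) → (43.90,167.66) → (47.65,179.19) (closed)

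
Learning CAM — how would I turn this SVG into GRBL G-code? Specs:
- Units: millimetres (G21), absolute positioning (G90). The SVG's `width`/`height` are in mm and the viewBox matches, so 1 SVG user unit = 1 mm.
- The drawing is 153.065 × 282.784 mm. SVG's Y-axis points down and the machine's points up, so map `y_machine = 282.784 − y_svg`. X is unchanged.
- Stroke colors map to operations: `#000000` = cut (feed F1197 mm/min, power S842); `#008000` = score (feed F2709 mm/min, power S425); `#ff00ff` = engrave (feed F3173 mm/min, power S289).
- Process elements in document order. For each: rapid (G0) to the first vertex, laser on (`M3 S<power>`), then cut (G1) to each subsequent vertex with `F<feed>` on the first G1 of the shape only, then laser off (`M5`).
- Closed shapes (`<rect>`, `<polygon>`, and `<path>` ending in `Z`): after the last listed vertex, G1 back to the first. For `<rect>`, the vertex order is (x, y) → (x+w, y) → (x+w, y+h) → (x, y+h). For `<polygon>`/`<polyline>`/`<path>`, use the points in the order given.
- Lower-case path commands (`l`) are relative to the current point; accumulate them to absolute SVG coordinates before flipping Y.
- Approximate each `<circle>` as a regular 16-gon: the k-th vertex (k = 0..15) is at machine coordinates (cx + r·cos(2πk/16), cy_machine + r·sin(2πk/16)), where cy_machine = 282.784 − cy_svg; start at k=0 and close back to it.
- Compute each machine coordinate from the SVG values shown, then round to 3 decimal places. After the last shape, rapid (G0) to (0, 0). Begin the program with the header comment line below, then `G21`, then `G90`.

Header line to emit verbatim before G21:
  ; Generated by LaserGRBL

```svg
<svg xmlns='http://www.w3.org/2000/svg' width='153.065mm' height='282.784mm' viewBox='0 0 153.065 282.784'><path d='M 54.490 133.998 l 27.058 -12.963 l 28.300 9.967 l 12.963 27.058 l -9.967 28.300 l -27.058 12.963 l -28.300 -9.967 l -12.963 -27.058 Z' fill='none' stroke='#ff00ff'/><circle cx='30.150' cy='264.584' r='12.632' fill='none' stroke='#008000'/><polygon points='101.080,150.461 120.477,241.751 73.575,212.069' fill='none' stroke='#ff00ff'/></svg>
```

; Generated by LaserGRBL
G21
G90
G0 X54.490 Y148.786
M3 S289
G1 X81.548 Y161.749 F3173
G1 X109.848 Y151.782
G1 X122.811 Y124.724
G1 X112.844 Y96.424
G1 X85.786 Y83.461
G1 X57.486 Y93.428
G1 X44.523 Y120.486
G1 X54.490 Y148.786
M5
G0 X42.782 Y18.200
M3 S425
G1 X41.820 Y23.034 F2709
G1 X39.082 Y27.132
G1 X34.984 Y29.870
G1 X30.150 Y30.832
G1 X25.316 Y29.870
G1 X21.218 Y27.132
G1 X18.480 Y23.034
G1 X17.518 Y18.200
G1 X18.480 Y13.366
G1 X21.218 Y9.268
G1 X25.316 Y6.530
G1 X30.150 Y5.568
G1 X34.984 Y6.530
G1 X39.082 Y9.268
G1 X41.820 Y13.366
G1 X42.782 Y18.200
M5
G0 X101.080 Y132.323
M3 S289
G1 X120.477 Y41.033 F3173
G1 X73.575 Y70.715
G1 X101.080 Y132.323
M5
G0 X0.000 Y0.000

viewBox `0 0 153.065 282.784` with mm width/height → 1 unit = 1 mm. Flip: y_m = 282.784 − y_svg.

**Shape 1** — `<path>` regular polygon, stroke `#ff00ff` → engrave (S289, F3173). Machine vertices: (54.490,148.786) → (81.548,161.749) → (109.848,151.782) → (122.811,124.724) → (112.844,96.424) → (85.786,83.461) → (57.486,93.428) → (44.523,120.486) → (54.490,148.786). Closed: final G1 returns to the first vertex.

**Shape 2** — `<circle>` circle, stroke `#008000` → score (S425, F2709). Machine vertices: (42.782,18.200) → (41.820,23.034) → (39.082,27.132) → (34.984,29.870) → (30.150,30.832) → (25.316,29.870) → (21.218,27.132) → (18.480,23.034) → (17.518,18.200) → (18.480,13.366) → (21.218,9.268) → (25.316,6.530) → (30.150,5.568) → (34.984,6.530) → (39.082,9.268) → (41.820,13.366) → (42.782,18.200). Closed: final G1 returns to the first vertex.

**Shape 3** — `<polygon>` closed polygon, stroke `#ff00ff` → engrave (S289, F3173). Machine vertices: (101.080,132.323) → (120.477,41.033) → (73.575,70.715) → (101.080,132.323). Closed: final G1 returns to the first vertex.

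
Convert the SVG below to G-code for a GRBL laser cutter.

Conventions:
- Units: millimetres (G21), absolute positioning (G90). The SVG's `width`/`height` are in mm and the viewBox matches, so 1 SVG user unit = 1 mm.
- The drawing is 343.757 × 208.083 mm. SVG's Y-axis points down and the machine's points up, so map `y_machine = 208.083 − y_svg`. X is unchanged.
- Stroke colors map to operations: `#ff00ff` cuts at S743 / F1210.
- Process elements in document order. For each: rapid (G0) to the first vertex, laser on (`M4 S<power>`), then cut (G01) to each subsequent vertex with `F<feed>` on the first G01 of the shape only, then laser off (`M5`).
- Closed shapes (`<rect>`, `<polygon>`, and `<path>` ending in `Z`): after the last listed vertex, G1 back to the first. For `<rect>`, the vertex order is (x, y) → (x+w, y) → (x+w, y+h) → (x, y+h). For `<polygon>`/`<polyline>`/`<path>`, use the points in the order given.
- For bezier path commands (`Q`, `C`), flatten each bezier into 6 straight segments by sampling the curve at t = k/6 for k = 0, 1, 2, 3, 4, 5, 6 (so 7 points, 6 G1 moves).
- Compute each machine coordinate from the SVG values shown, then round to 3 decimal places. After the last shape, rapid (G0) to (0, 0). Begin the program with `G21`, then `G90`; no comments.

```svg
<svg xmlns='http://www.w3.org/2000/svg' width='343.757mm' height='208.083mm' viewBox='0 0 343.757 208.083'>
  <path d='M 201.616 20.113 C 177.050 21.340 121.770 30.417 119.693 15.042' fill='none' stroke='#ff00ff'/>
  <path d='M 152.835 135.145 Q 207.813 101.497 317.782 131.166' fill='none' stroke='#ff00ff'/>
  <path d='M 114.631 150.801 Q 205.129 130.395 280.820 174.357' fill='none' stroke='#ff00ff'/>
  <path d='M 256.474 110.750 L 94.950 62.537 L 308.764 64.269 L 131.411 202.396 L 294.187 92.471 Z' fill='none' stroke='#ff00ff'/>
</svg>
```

1 u = 1 mm; y_m = 208.083 − y.

[1] `<path>` cubic bezier, #ff00ff→cut S743 F1210: (201.616,187.970) → (187.162,186.852) → (169.920,185.323) → (152.221,184.280) → (136.396,184.620) → (124.777,187.242) → (119.693,193.041)

[2] `<path>` quadratic bezier, #ff00ff→cut S743 F1210: (152.835,72.938) → (172.689,82.395) → (195.597,88.335) → (221.561,90.757) → (250.579,89.661) → (282.653,85.048) → (317.782,76.917)

[3] `<path>` quadratic bezier, #ff00ff→cut S743 F1210: (114.631,57.282) → (144.386,62.296) → (173.318,63.734) → (201.427,61.596) → (228.714,55.882) → (255.178,46.592) → (280.820,33.726)

[4] `<path>` closed polygon, #ff00ff→cut S743 F1210: (256.474,97.333) → (94.950,145.546) → (308.764,143.814) → (131.411,5.687) → (294.187,115.612) → (256.474,97.333) (closed)

G21
G90
G0 X201.616 Y187.970
M4 S743
G01 X187.162 Y186.852 F1210
G01 X169.920 Y185.323
G01 X152.221 Y184.280
G01 X136.396 Y184.620
G01 X124.777 Y187.242
G01 X119.693 Y193.041
M5
G0 X152.835 Y72.938
M4 S743
G01 X172.689 Y82.395 F1210
G01 X195.597 Y88.335
G01 X221.561 Y90.757
G01 X250.579 Y89.661
G01 X282.653 Y85.048
G01 X317.782 Y76.917
M5
G0 X114.631 Y57.282
M4 S743
G01 X144.386 Y62.296 F1210
G01 X173.318 Y63.734
G01 X201.427 Y61.596
G01 X228.714 Y55.882
G01 X255.178 Y46.592
G01 X280.820 Y33.726
M5
G0 X256.474 Y97.333
M4 S743
G01 X94.950 Y145.546 F1210
G01 X308.764 Y143.814
G01 X131.411 Y5.687
G01 X294.187 Y115.612
G01 X256.474 Y97.333
M5
G0 X0.000 Y0.000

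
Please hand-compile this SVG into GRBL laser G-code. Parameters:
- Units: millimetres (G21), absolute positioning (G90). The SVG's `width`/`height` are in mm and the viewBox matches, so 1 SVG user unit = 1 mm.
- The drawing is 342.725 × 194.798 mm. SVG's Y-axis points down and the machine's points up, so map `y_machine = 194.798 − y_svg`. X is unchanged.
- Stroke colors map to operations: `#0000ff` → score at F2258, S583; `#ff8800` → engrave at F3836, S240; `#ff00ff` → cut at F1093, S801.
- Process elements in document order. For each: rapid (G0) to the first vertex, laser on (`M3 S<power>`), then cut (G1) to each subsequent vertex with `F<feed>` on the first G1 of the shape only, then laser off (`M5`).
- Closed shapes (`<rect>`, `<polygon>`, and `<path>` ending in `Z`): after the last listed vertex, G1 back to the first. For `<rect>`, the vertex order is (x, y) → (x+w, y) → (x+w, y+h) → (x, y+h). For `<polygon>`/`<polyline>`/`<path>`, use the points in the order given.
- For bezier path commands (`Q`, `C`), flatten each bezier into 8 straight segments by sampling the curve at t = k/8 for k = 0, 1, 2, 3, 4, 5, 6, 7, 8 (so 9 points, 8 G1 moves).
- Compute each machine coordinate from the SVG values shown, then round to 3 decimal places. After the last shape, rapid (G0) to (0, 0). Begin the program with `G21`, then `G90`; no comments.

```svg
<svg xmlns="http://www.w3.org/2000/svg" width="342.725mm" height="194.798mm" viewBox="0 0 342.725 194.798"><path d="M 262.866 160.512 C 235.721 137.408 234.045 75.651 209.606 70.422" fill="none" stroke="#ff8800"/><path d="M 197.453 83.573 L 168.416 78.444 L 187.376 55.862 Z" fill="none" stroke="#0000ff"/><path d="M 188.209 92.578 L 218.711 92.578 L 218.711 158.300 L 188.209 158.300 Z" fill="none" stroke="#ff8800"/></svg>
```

viewBox `0 0 342.725 194.798` with mm width/height → 1 unit = 1 mm. Flip: y_m = 194.798 − y_svg.

**Shape 1** — `<path>` cubic bezier, stroke `#ff8800` → engrave (S240, F3836). Control points (SVG): P0=(262.866,160.512), P1=(235.721,137.408), P2=(234.045,75.651), P3=(209.606,70.422); sampled at t=k/8. Machine vertices: (262.866,34.286) → (253.786,44.576) → (246.529,57.374) → (240.529,71.565) → (235.221,86.034) → (230.040,99.665) → (224.421,111.342) → (217.798,119.951) → (209.606,124.376). Open path.

**Shape 2** — `<path>` regular polygon, stroke `#0000ff` → score (S583, F2258). Machine vertices: (197.453,111.225) → (168.416,116.354) → (187.376,138.936) → (197.453,111.225). Closed: final G1 returns to the first vertex.

**Shape 3** — `<path>` rectangle, stroke `#ff8800` → engrave (S240, F3836). Machine vertices: (188.209,102.220) → (218.711,102.220) → (218.711,36.498) → (188.209,36.498) → (188.209,102.220). Closed: final G1 returns to the first vertex.

G21
G90
G0 X262.866 Y34.286
M3 S240
G1 X253.786 Y44.576 F3836
G1 X246.529 Y57.374
G1 X240.529 Y71.565
G1 X235.221 Y86.034
G1 X230.040 Y99.665
G1 X224.421 Y111.342
G1 X217.798 Y119.951
G1 X209.606 Y124.376
M5
G0 X197.453 Y111.225
M3 S583
G1 X168.416 Y116.354 F2258
G1 X187.376 Y138.936
G1 X197.453 Y111.225
M5
G0 X188.209 Y102.220
M3 S240
G1 X218.711 Y102.220 F3836
G1 X218.711 Y36.498
G1 X188.209 Y36.498
G1 X188.209 Y102.220
M5
G0 X0.000 Y0.000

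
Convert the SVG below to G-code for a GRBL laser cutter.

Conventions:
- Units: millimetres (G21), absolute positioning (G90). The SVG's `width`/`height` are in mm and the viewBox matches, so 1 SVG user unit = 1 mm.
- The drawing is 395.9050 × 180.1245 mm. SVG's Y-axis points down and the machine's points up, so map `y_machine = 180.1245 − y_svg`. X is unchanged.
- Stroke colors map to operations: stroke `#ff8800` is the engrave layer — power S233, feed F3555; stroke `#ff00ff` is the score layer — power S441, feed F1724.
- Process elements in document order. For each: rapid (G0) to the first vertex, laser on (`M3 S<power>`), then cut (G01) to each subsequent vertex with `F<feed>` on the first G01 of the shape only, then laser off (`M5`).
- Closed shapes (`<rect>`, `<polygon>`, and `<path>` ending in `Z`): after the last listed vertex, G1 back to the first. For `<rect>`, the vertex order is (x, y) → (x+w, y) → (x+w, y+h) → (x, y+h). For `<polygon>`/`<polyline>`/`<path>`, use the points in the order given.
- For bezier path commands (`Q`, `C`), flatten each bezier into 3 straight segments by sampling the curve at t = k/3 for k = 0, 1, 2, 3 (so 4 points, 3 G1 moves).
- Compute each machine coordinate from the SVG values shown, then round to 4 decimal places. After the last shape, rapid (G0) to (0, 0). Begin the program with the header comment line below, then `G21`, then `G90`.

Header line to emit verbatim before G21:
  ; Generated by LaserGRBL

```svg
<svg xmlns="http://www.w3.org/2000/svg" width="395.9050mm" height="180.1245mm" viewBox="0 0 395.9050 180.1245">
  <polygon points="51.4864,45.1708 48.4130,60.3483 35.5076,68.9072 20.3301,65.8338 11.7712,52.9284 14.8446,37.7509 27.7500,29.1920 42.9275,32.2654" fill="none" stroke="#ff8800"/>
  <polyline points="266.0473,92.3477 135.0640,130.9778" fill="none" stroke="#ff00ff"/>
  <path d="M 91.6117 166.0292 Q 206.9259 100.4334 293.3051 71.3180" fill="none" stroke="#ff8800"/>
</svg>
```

; Generated by LaserGRBL
G21
G90
G0 X51.4864 Y134.9537
M3 S233
G01 X48.4130 Y119.7762 F3555
G01 X35.5076 Y111.2173
G01 X20.3301 Y114.2907
G01 X11.7712 Y127.1961
G01 X14.8446 Y142.3736
G01 X27.7500 Y150.9325
G01 X42.9275 Y147.8591
G01 X51.4864 Y134.9537
M5
G0 X266.0473 Y87.7768
M3 S441
G01 X135.0640 Y49.1467 F1724
M5
G0 X91.6117 Y14.0953
M3 S233
G01 X165.2728 Y53.7725 F3555
G01 X232.5040 Y85.3429
G01 X293.3051 Y108.8065
M5
G0 X0.0000 Y0.0000

Since the viewBox matches the mm dimensions, user units are millimetres directly. The only transform is the Y-flip y_m = 180.1245 − y_svg.

Shape 1 is a regular polygon drawn with `<polygon>`. Its stroke #ff8800 means engrave at S233, F3555. After flipping Y the toolpath is (51.4864,134.9537) → (48.4130,119.7762) → (35.5076,111.2173) → (20.3301,114.2907) → (11.7712,127.1961) → (14.8446,142.3736) → (27.7500,150.9325) → (42.9275,147.8591) → (51.4864,134.9537), returning to the start.

Shape 2 is a line segment drawn with `<polyline>`. Its stroke #ff00ff means score at S441, F1724. After flipping Y the toolpath is (266.0473,87.7768) → (135.0640,49.1467).

Shape 3 is a quadratic bezier drawn with `<path>`. Its stroke #ff8800 means engrave at S233, F3555. After flipping Y the toolpath is (91.6117,14.0953) → (165.2728,53.7725) → (232.5040,85.3429) → (293.3051,108.8065).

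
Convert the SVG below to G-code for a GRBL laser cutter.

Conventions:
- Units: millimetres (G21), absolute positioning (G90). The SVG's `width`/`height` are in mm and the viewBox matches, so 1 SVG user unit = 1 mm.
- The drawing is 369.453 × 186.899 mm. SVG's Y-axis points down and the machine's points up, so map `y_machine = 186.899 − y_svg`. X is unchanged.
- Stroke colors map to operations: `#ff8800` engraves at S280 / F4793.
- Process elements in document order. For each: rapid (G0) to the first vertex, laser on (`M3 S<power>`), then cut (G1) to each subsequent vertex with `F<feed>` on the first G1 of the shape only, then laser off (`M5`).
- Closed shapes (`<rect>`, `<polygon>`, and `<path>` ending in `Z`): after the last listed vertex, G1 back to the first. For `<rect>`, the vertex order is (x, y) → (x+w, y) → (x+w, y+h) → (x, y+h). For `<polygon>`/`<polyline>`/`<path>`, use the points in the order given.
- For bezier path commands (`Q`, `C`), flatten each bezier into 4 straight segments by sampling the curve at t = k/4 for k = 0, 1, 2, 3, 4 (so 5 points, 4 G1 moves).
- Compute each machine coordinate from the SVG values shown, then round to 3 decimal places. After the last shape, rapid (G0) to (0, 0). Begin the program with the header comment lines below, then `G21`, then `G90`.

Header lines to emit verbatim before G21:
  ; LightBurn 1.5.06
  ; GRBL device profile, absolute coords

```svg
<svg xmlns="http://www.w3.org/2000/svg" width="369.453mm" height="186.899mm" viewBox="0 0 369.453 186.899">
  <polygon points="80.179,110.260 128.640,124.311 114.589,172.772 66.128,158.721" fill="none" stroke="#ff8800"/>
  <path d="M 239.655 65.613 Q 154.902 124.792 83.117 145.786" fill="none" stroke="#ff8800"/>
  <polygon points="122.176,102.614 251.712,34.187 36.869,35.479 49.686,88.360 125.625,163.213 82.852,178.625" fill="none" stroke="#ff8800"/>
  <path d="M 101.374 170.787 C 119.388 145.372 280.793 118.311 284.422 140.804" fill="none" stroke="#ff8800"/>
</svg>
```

1 u = 1 mm; y_m = 186.899 − y.

[1] `<polygon>` regular polygon, #ff8800→engrave S280 F4793: (80.179,76.639) → (128.640,62.588) → (114.589,14.127) → (66.128,28.178) → (80.179,76.639) (closed)

[2] `<path>` quadratic bezier, #ff8800→engrave S280 F4793: (239.655,121.286) → (198.089,94.083) → (158.144,71.653) → (119.820,53.997) → (83.117,41.113)

[3] `<polygon>` closed polygon, #ff8800→engrave S280 F4793: (122.176,84.285) → (251.712,152.712) → (36.869,151.420) → (49.686,98.539) → (125.625,23.686) → (82.852,8.274) → (122.176,84.285) (closed)

[4] `<path>` cubic bezier, #ff8800→engrave S280 F4793: (101.374,16.112) → (137.065,34.682) → (198.292,49.069) → (256.823,54.473) → (284.422,46.095)

; LightBurn 1.5.06
; GRBL device profile, absolute coords
G21
G90
G0 X80.179 Y76.639
M3 S280
G1 X128.640 Y62.588 F4793
G1 X114.589 Y14.127
G1 X66.128 Y28.178
G1 X80.179 Y76.639
M5
G0 X239.655 Y121.286
M3 S280
G1 X198.089 Y94.083 F4793
G1 X158.144 Y71.653
G1 X119.820 Y53.997
G1 X83.117 Y41.113
M5
G0 X122.176 Y84.285
M3 S280
G1 X251.712 Y152.712 F4793
G1 X36.869 Y151.420
G1 X49.686 Y98.539
G1 X125.625 Y23.686
G1 X82.852 Y8.274
G1 X122.176 Y84.285
M5
G0 X101.374 Y16.112
M3 S280
G1 X137.065 Y34.682 F4793
G1 X198.292 Y49.069
G1 X256.823 Y54.473
G1 X284.422 Y46.095
M5
G0 X0.000 Y0.000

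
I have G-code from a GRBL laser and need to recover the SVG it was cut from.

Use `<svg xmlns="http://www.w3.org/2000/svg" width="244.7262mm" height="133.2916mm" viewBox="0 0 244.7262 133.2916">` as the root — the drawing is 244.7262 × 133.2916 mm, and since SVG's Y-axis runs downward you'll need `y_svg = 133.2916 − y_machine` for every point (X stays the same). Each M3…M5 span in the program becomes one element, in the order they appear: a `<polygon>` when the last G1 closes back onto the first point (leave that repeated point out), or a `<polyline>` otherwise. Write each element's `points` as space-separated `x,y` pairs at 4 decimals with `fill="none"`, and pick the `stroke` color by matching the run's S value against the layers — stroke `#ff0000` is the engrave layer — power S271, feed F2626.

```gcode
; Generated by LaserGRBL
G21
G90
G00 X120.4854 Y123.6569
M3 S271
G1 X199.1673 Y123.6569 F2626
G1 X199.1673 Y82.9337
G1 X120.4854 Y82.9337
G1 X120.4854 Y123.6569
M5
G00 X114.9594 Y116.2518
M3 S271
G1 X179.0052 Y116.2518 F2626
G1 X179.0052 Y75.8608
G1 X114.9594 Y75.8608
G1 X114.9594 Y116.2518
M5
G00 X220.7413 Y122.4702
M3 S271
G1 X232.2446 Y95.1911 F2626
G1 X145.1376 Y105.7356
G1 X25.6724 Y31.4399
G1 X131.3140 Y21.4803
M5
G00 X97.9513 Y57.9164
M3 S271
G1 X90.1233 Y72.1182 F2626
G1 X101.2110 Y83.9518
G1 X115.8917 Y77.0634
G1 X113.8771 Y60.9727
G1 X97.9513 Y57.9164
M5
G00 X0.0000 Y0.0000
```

Each laser-on run becomes one SVG element. Flip Y back into SVG space with y_svg = 133.2916 − y_machine. Every run uses S271, so all elements get stroke `#ff0000` (engrave).

Run 1: The run returns to its start, so emit a `<polygon>` with points (Y-flipped): 120.4854,9.6347 199.1673,9.6347 199.1673,50.3579 120.4854,50.3579.

Run 2: The run returns to its start, so emit a `<polygon>` with points (Y-flipped): 114.9594,17.0398 179.0052,17.0398 179.0052,57.4308 114.9594,57.4308.

Run 3: The run is open, so emit a `<polyline>` with points (Y-flipped): 220.7413,10.8214 232.2446,38.1005 145.1376,27.5560 25.6724,101.8517 131.3140,111.8113.

Run 4: The run returns to its start, so emit a `<polygon>` with points (Y-flipped): 97.9513,75.3752 90.1233,61.1734 101.2110,49.3398 115.8917,56.2282 113.8771,72.3189.

<svg xmlns="http://www.w3.org/2000/svg" width="244.7262mm" height="133.2916mm" viewBox="0 0 244.7262 133.2916">
  <polygon points="120.4854,9.6347 199.1673,9.6347 199.1673,50.3579 120.4854,50.3579" fill="none" stroke="#ff0000"/>
  <polygon points="114.9594,17.0398 179.0052,17.0398 179.0052,57.4308 114.9594,57.4308" fill="none" stroke="#ff0000"/>
  <polyline points="220.7413,10.8214 232.2446,38.1005 145.1376,27.5560 25.6724,101.8517 131.3140,111.8113" fill="none" stroke="#ff0000"/>
  <polygon points="97.9513,75.3752 90.1233,61.1734 101.2110,49.3398 115.8917,56.2282 113.8771,72.3189" fill="none" stroke="#ff0000"/>
</svg>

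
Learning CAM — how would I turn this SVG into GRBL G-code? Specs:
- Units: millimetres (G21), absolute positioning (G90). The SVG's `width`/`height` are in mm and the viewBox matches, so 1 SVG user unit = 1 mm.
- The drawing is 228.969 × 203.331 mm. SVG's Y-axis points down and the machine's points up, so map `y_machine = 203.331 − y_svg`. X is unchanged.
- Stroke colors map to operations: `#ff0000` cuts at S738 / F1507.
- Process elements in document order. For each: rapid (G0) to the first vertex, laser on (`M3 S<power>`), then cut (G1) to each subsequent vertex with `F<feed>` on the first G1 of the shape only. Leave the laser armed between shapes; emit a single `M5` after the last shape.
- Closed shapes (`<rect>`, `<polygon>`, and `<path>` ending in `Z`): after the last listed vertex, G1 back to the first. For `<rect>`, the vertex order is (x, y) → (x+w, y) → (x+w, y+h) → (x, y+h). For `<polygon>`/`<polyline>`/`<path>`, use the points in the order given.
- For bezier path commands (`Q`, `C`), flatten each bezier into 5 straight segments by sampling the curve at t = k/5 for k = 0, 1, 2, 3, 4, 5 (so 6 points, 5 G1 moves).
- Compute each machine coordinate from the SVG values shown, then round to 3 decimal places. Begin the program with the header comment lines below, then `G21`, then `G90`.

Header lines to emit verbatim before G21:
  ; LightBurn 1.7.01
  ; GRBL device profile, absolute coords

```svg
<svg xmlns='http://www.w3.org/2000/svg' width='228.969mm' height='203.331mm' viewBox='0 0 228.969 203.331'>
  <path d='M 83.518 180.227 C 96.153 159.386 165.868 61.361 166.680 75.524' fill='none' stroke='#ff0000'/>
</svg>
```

Since the viewBox matches the mm dimensions, user units are millimetres directly. The only transform is the Y-flip y_m = 203.331 − y_svg.

Shape 1 is a cubic bezier drawn with `<path>`. Its stroke #ff0000 means cut at S738, F1507. After flipping Y the toolpath is (83.518,23.104) → (96.941,43.356) → (118.015,73.042) → (140.695,103.072) → (158.932,124.357) → (166.680,127.807).

; LightBurn 1.7.01
; GRBL device profile, absolute coords
G21
G90
G0 X83.518 Y23.104
M3 S738
G1 X96.941 Y43.356 F1507
G1 X118.015 Y73.042
G1 X140.695 Y103.072
G1 X158.932 Y124.357
G1 X166.680 Y127.807
M5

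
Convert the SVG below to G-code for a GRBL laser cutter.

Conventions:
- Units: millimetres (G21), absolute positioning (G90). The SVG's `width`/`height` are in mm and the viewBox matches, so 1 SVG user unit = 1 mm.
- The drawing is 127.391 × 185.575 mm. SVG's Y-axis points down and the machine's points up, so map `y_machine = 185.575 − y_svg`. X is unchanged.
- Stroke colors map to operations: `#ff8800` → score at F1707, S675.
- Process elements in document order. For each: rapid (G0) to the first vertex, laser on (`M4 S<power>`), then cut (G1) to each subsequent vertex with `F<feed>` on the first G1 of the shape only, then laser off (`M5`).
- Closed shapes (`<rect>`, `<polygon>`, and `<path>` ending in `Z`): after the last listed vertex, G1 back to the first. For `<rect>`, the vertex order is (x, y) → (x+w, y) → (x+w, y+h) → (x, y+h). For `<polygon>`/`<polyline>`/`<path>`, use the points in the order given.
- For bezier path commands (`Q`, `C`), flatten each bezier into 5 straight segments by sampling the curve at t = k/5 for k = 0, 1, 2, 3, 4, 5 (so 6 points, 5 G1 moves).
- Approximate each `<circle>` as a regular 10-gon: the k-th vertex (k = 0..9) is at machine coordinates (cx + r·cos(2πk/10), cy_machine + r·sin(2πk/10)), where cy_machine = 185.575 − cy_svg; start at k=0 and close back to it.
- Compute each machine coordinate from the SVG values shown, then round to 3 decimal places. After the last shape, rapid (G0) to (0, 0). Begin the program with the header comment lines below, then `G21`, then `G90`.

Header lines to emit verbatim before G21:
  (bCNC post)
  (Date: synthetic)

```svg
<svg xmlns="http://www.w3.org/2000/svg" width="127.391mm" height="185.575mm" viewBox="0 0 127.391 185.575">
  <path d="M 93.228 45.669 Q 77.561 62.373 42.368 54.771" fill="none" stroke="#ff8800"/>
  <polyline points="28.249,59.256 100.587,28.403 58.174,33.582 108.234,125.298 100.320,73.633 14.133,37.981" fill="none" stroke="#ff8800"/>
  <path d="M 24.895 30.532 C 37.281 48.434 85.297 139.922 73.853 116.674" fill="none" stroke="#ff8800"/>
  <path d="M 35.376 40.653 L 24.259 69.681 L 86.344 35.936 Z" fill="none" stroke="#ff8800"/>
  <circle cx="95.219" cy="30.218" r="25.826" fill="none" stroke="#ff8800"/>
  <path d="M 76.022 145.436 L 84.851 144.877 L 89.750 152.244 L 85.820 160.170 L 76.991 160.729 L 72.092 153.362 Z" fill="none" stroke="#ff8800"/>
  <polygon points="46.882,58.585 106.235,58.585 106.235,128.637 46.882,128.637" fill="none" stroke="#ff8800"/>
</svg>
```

1 u = 1 mm; y_m = 185.575 − y.

[1] `<path>` quadratic bezier, #ff8800→score S675 F1707: (93.228,139.906) → (86.180,134.197) → (77.570,130.432) → (67.398,128.611) → (55.664,128.735) → (42.368,130.804)

[2] `<polyline>` open polyline, #ff8800→score S675 F1707: (28.249,126.319) → (100.587,157.172) → (58.174,151.993) → (108.234,60.277) → (100.320,111.942) → (14.133,147.594)

[3] `<path>` cubic bezier, #ff8800→score S675 F1707: (24.895,155.043) → (35.841,136.978) → (50.775,110.292) → (65.131,84.024) → (74.345,67.214) → (73.853,68.901)

[4] `<path>` closed polygon, #ff8800→score S675 F1707: (35.376,144.922) → (24.259,115.894) → (86.344,149.639) → (35.376,144.922) (closed)

[5] `<circle>` circle, #ff8800→score S675 F1707: (121.045,155.357) → (116.113,170.537) → (103.200,179.919) → (87.238,179.919) → (74.325,170.537) → (69.393,155.357) → (74.325,140.177) → (87.238,130.795) → (103.200,130.795) → (116.113,140.177) → (121.045,155.357) (closed)

[6] `<path>` regular polygon, #ff8800→score S675 F1707: (76.022,40.139) → (84.851,40.698) → (89.750,33.331) → (85.820,25.405) → (76.991,24.846) → (72.092,32.213) → (76.022,40.139) (closed)

[7] `<polygon>` rectangle, #ff8800→score S675 F1707: (46.882,126.990) → (106.235,126.990) → (106.235,56.938) → (46.882,56.938) → (46.882,126.990) (closed)

(bCNC post)
(Date: synthetic)
G21
G90
G0 X93.228 Y139.906
M4 S675
G1 X86.180 Y134.197 F1707
G1 X77.570 Y130.432
G1 X67.398 Y128.611
G1 X55.664 Y128.735
G1 X42.368 Y130.804
M5
G0 X28.249 Y126.319
M4 S675
G1 X100.587 Y157.172 F1707
G1 X58.174 Y151.993
G1 X108.234 Y60.277
G1 X100.320 Y111.942
G1 X14.133 Y147.594
M5
G0 X24.895 Y155.043
M4 S675
G1 X35.841 Y136.978 F1707
G1 X50.775 Y110.292
G1 X65.131 Y84.024
G1 X74.345 Y67.214
G1 X73.853 Y68.901
M5
G0 X35.376 Y144.922
M4 S675
G1 X24.259 Y115.894 F1707
G1 X86.344 Y149.639
G1 X35.376 Y144.922
M5
G0 X121.045 Y155.357
M4 S675
G1 X116.113 Y170.537 F1707
G1 X103.200 Y179.919
G1 X87.238 Y179.919
G1 X74.325 Y170.537
G1 X69.393 Y155.357
G1 X74.325 Y140.177
G1 X87.238 Y130.795
G1 X103.200 Y130.795
G1 X116.113 Y140.177
G1 X121.045 Y155.357
M5
G0 X76.022 Y40.139
M4 S675
G1 X84.851 Y40.698 F1707
G1 X89.750 Y33.331
G1 X85.820 Y25.405
G1 X76.991 Y24.846
G1 X72.092 Y32.213
G1 X76.022 Y40.139
M5
G0 X46.882 Y126.990
M4 S675
G1 X106.235 Y126.990 F1707
G1 X106.235 Y56.938
G1 X46.882 Y56.938
G1 X46.882 Y126.990
M5
G0 X0.000 Y0.000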